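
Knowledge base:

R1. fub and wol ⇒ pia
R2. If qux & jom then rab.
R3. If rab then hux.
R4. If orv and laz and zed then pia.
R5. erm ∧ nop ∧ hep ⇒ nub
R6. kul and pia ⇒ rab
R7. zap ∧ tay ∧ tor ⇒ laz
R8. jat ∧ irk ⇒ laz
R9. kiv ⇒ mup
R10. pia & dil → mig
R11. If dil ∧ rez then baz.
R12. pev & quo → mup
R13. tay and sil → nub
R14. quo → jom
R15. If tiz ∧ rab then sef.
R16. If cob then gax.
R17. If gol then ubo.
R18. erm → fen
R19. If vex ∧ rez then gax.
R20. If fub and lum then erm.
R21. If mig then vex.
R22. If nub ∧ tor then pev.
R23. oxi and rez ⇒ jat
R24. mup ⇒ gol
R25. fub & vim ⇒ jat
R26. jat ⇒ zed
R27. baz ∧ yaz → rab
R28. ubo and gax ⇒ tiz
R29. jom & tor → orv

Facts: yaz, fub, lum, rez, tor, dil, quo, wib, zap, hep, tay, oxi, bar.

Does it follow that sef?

No

Forward chaining from the given facts derives: laz, baz, jom, erm, jat, zed, rab, orv, hux, pia, mig, fen, vex, gax.
The only rule concluding sef is R15, which needs tiz; that is never established.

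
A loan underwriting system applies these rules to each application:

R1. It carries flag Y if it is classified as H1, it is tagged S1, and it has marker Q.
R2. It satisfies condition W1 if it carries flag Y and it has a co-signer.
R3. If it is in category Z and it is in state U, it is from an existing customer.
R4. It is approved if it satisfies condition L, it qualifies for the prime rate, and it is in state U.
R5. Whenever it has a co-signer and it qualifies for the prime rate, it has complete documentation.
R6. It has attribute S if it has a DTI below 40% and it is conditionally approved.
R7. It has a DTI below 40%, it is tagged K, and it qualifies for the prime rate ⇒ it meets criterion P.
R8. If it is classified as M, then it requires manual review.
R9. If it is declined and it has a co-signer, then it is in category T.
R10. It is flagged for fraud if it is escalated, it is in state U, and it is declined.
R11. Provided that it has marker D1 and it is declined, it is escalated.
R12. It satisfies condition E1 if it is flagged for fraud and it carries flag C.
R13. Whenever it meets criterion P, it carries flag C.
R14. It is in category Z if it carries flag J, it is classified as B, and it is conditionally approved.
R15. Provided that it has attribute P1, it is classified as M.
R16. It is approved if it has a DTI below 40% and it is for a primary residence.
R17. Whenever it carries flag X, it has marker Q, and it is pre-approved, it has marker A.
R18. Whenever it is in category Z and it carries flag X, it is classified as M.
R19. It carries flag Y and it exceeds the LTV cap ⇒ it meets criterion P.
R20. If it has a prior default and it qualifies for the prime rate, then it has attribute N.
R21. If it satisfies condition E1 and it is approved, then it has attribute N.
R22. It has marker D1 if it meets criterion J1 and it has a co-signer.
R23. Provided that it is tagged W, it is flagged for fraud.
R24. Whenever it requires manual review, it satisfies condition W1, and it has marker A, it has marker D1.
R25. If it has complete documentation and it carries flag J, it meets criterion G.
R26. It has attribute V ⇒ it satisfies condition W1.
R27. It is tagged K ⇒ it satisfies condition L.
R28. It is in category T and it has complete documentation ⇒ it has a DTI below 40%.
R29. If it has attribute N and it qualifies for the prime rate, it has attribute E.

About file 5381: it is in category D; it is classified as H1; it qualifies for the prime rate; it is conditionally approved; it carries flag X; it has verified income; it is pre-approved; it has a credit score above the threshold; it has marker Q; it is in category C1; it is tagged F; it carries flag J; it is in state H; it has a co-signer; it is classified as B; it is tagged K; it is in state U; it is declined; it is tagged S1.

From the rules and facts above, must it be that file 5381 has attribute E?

By R1 (it is classified as H1, it is tagged S1, it has marker Q): it carries flag Y.
By R2 (it carries flag Y, it has a co-signer): it satisfies condition W1.
By R5 (it has a co-signer, it qualifies for the prime rate): it has complete documentation.
By R9 (it is declined, it has a co-signer): it is in category T.
By R14 (it carries flag J, it is classified as B, it is conditionally approved): it is in category Z.
By R17 (it carries flag X, it has marker Q, it is pre-approved): it has marker A.
By R18 (it is in category Z, it carries flag X): it is classified as M.
By R27 (it is tagged K): it satisfies condition L.
By R28 (it is in category T, it has complete documentation): it has a DTI below 40%.
By R4 (it satisfies condition L, it qualifies for the prime rate, it is in state U): it is approved.
By R7 (it has a DTI below 40%, it is tagged K, it qualifies for the prime rate): it meets criterion P.
By R8 (it is classified as M): it requires manual review.
By R13 (it meets criterion P): it carries flag C.
By R24 (it requires manual review, it satisfies condition W1, it has marker A): it has marker D1.
By R11 (it has marker D1, it is declined): it is escalated.
By R10 (it is escalated, it is in state U, it is declined): it is flagged for fraud.
By R12 (it is flagged for fraud, it carries flag C): it satisfies condition E1.
By R21 (it satisfies condition E1, it is approved): it has attribute N.
By R29 (it has attribute N, it qualifies for the prime rate): it has attribute E.

Yes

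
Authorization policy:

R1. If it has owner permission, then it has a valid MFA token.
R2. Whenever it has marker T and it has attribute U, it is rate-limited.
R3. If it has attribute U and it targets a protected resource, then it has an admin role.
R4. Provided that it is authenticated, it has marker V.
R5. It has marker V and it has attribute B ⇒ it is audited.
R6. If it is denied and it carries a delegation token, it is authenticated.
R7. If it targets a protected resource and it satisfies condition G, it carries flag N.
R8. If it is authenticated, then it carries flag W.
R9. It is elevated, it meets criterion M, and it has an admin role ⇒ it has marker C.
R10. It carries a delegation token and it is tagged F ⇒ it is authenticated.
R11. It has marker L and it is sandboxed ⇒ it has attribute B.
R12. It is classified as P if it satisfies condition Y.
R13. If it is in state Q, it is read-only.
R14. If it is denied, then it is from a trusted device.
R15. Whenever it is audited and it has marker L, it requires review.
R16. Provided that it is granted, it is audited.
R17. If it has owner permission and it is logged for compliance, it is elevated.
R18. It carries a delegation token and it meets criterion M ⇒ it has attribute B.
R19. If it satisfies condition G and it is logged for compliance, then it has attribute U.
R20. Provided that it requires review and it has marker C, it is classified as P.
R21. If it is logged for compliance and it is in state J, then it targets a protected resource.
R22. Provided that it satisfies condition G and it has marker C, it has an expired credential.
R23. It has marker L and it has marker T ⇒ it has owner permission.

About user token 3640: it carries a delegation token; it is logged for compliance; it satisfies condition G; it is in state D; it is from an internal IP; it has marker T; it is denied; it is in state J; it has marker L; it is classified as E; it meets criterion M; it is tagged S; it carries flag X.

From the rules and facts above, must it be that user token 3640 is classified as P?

Yes

By R6 (it is denied, it carries a delegation token): it is authenticated.
By R18 (it carries a delegation token, it meets criterion M): it has attribute B.
By R19 (it satisfies condition G, it is logged for compliance): it has attribute U.
By R21 (it is logged for compliance, it is in state J): it targets a protected resource.
By R23 (it has marker L, it has marker T): it has owner permission.
By R3 (it has attribute U, it targets a protected resource): it has an admin role.
By R4 (it is authenticated): it has marker V.
By R5 (it has marker V, it has attribute B): it is audited.
By R15 (it is audited, it has marker L): it requires review.
By R17 (it has owner permission, it is logged for compliance): it is elevated.
By R9 (it is elevated, it meets criterion M, it has an admin role): it has marker C.
By R20 (it requires review, it has marker C): it is classified as P.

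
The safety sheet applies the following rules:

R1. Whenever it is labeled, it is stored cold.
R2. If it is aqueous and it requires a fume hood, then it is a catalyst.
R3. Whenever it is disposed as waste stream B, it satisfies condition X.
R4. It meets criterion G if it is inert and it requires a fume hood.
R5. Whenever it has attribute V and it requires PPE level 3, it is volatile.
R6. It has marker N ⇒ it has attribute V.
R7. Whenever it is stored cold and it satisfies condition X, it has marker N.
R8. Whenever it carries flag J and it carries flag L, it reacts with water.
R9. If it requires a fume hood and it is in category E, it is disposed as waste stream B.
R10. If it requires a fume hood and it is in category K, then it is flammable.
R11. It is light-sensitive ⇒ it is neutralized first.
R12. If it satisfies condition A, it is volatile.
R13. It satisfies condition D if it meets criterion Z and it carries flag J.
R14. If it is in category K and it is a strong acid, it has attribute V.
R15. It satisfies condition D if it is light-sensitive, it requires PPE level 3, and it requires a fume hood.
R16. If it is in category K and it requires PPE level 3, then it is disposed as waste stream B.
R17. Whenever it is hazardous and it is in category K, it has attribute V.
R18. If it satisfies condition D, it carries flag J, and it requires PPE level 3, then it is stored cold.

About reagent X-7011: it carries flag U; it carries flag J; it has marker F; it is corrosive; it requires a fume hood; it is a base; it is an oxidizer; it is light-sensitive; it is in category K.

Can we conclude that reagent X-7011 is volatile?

No

Forward chaining from the given facts derives: is flammable, is neutralized first.
Rules concluding "it is volatile": R5 needs "it has attribute V"; R12 needs "it satisfies condition A" — none of these are established.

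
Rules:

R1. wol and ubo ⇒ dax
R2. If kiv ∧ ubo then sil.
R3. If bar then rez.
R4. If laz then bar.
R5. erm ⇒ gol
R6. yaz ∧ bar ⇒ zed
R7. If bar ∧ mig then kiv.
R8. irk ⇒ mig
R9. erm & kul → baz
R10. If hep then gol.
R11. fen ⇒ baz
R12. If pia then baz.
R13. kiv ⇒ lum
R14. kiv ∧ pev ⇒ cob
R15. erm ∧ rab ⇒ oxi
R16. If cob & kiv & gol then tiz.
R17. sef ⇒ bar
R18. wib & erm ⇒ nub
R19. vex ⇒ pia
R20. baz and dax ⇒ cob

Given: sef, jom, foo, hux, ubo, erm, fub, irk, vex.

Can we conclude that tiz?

No

Forward chaining from the given facts derives: gol, mig, bar, pia, rez, kiv, baz, lum, sil.
The only rule concluding tiz is R16, which needs cob; that is never established.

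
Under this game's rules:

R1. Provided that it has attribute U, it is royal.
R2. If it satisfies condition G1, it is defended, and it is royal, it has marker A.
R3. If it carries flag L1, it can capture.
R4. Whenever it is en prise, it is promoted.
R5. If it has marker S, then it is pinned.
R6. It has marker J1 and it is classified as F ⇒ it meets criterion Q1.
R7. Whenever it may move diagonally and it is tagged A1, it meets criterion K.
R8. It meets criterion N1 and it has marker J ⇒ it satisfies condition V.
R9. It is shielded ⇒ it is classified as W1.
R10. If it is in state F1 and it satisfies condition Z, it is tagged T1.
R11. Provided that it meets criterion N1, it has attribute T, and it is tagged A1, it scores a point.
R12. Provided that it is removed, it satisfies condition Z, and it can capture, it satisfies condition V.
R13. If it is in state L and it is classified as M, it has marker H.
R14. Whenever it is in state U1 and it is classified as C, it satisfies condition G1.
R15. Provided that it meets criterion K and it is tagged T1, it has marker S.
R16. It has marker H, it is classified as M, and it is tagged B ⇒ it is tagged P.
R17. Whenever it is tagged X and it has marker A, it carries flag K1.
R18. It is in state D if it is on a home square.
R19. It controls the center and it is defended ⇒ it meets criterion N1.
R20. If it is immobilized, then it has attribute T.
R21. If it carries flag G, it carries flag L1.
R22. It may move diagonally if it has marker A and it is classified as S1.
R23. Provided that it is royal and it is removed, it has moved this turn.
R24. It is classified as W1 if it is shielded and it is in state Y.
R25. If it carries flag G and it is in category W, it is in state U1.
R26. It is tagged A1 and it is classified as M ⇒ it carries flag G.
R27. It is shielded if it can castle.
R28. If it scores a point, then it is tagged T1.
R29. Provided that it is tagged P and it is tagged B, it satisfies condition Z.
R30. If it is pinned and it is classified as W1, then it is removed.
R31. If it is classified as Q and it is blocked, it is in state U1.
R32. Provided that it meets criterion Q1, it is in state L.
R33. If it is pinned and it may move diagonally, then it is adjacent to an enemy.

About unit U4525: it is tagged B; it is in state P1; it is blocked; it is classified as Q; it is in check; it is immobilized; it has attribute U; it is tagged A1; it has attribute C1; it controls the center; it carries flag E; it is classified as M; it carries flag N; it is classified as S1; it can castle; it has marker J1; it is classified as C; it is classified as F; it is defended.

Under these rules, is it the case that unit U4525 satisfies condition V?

Yes

By R1 (it has attribute U): it is royal.
By R6 (it has marker J1, it is classified as F): it meets criterion Q1.
By R19 (it controls the center, it is defended): it meets criterion N1.
By R20 (it is immobilized): it has attribute T.
By R26 (it is tagged A1, it is classified as M): it carries flag G.
By R27 (it can castle): it is shielded.
By R31 (it is classified as Q, it is blocked): it is in state U1.
By R32 (it meets criterion Q1): it is in state L.
By R9 (it is shielded): it is classified as W1.
By R11 (it meets criterion N1, it has attribute T, it is tagged A1): it scores a point.
By R13 (it is in state L, it is classified as M): it has marker H.
By R14 (it is in state U1, it is classified as C): it satisfies condition G1.
By R16 (it has marker H, it is classified as M, it is tagged B): it is tagged P.
By R21 (it carries flag G): it carries flag L1.
By R28 (it scores a point): it is tagged T1.
By R29 (it is tagged P, it is tagged B): it satisfies condition Z.
By R2 (it satisfies condition G1, it is defended, it is royal): it has marker A.
By R3 (it carries flag L1): it can capture.
By R22 (it has marker A, it is classified as S1): it may move diagonally.
By R7 (it may move diagonally, it is tagged A1): it meets criterion K.
By R15 (it meets criterion K, it is tagged T1): it has marker S.
By R5 (it has marker S): it is pinned.
By R30 (it is pinned, it is classified as W1): it is removed.
By R12 (it is removed, it satisfies condition Z, it can capture): it satisfies condition V.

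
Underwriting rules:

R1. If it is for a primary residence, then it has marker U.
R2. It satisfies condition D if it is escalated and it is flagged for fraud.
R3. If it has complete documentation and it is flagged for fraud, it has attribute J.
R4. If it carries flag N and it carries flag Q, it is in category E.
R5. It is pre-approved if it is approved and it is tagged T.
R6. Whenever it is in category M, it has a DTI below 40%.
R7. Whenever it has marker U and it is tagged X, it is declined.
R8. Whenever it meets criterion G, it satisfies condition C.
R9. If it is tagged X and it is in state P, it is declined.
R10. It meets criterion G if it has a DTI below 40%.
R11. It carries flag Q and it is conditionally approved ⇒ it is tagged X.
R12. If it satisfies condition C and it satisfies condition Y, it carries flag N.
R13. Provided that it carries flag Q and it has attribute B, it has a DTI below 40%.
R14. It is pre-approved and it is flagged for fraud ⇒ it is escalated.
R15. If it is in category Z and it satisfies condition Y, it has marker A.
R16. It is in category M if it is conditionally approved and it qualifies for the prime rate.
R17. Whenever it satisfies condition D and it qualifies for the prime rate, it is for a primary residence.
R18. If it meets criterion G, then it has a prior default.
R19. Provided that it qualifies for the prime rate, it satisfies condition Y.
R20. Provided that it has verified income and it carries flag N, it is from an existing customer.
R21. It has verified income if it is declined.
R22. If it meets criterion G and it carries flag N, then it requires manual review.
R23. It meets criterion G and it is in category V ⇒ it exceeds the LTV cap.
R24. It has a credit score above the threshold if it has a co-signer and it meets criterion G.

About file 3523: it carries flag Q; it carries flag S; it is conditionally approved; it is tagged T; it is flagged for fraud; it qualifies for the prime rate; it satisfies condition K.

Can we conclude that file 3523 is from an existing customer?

No

Forward chaining from the given facts derives: is tagged X, is in category M, satisfies condition Y, has a DTI below 40%, meets criterion G, has a prior default, satisfies condition C, carries flag N, requires manual review, is in category E.
The only rule concluding "it is from an existing customer" is R20, which needs "it has verified income"; that is never established.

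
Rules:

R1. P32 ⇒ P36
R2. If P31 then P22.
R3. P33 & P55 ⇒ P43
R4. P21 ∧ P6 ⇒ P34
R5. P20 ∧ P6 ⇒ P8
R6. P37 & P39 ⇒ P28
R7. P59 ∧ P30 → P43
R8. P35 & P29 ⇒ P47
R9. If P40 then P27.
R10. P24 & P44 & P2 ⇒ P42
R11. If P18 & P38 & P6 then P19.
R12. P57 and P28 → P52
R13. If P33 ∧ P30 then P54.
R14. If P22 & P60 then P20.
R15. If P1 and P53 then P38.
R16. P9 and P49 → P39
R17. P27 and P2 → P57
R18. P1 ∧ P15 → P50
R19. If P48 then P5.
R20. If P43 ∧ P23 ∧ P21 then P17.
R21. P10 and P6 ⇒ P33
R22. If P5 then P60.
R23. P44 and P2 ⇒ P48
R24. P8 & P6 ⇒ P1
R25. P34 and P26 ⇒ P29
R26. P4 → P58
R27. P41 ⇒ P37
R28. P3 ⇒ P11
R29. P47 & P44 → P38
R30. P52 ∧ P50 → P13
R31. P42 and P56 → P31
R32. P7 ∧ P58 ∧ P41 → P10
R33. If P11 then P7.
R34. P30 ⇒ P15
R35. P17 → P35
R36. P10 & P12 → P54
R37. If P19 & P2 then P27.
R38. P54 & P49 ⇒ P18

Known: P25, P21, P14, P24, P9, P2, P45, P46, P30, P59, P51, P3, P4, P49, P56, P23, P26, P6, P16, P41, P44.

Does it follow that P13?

P34  (by R4: P21, P6)
P43  (by R7: P59, P30)
P42  (by R10: P24, P44, P2)
P39  (by R16: P9, P49)
P17  (by R20: P43, P23, P21)
P48  (by R23: P44, P2)
P29  (by R25: P34, P26)
P58  (by R26: P4)
P37  (by R27: P41)
P11  (by R28: P3)
P31  (by R31: P42, P56)
P7  (by R33: P11)
P15  (by R34: P30)
P35  (by R35: P17)
P22  (by R2: P31)
P28  (by R6: P37, P39)
P47  (by R8: P35, P29)
P5  (by R19: P48)
P60  (by R22: P5)
P38  (by R29: P47, P44)
P10  (by R32: P7, P58, P41)
P20  (by R14: P22, P60)
P33  (by R21: P10, P6)
P8  (by R5: P20, P6)
P54  (by R13: P33, P30)
P1  (by R24: P8, P6)
P18  (by R38: P54, P49)
P19  (by R11: P18, P38, P6)
P50  (by R18: P1, P15)
P27  (by R37: P19, P2)
P57  (by R17: P27, P2)
P52  (by R12: P57, P28)
P13  (by R30: P52, P50)

Yes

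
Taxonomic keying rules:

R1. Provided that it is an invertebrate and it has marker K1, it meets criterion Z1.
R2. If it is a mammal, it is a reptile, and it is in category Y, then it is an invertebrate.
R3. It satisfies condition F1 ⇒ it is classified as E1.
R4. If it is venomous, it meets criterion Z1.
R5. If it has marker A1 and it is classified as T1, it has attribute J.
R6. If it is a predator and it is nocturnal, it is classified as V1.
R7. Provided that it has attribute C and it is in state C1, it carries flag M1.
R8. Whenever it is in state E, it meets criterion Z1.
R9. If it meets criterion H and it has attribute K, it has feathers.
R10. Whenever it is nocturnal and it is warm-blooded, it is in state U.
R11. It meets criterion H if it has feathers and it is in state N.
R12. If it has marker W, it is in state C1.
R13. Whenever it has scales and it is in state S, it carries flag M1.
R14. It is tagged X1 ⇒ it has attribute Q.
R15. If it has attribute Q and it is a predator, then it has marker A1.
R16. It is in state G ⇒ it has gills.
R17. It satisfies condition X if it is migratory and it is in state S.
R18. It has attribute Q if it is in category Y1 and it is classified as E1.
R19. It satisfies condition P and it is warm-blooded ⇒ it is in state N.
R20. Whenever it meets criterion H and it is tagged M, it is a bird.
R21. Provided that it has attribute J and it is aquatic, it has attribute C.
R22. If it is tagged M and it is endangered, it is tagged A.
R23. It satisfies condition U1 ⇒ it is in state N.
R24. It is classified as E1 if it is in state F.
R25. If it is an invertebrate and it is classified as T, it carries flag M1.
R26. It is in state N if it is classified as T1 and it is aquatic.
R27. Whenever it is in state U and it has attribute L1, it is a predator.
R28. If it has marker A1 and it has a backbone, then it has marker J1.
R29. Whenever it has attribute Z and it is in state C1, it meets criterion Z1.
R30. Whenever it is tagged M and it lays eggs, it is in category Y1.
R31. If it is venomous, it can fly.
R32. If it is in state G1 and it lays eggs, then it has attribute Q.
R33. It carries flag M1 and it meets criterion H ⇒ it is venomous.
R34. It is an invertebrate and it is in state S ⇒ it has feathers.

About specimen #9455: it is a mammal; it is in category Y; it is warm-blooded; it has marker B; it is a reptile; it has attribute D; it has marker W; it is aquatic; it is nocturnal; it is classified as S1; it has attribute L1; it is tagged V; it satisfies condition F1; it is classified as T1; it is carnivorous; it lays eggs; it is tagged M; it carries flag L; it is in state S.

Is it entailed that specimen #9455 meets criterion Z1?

Yes

By R2 (it is a mammal, it is a reptile, it is in category Y): it is an invertebrate.
By R3 (it satisfies condition F1): it is classified as E1.
By R10 (it is nocturnal, it is warm-blooded): it is in state U.
By R12 (it has marker W): it is in state C1.
By R26 (it is classified as T1, it is aquatic): it is in state N.
By R27 (it is in state U, it has attribute L1): it is a predator.
By R30 (it is tagged M, it lays eggs): it is in category Y1.
By R34 (it is an invertebrate, it is in state S): it has feathers.
By R11 (it has feathers, it is in state N): it meets criterion H.
By R18 (it is in category Y1, it is classified as E1): it has attribute Q.
By R15 (it has attribute Q, it is a predator): it has marker A1.
By R5 (it has marker A1, it is classified as T1): it has attribute J.
By R21 (it has attribute J, it is aquatic): it has attribute C.
By R7 (it has attribute C, it is in state C1): it carries flag M1.
By R33 (it carries flag M1, it meets criterion H): it is venomous.
By R4 (it is venomous): it meets criterion Z1.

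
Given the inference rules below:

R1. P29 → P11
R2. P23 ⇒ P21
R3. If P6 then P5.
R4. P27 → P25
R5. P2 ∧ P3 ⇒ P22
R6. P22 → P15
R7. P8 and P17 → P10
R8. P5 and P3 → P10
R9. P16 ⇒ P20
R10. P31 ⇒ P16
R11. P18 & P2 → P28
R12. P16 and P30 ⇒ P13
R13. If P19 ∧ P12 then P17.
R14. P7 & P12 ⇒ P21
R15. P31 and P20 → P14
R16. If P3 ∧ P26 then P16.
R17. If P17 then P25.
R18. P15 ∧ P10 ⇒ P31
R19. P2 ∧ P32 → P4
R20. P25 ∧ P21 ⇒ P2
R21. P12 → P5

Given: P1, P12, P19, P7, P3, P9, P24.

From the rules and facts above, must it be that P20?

Yes

P17  (by R13: P19, P12)
P21  (by R14: P7, P12)
P25  (by R17: P17)
P2  (by R20: P25, P21)
P5  (by R21: P12)
P22  (by R5: P2, P3)
P15  (by R6: P22)
P10  (by R8: P5, P3)
P31  (by R18: P15, P10)
P16  (by R10: P31)
P20  (by R9: P16)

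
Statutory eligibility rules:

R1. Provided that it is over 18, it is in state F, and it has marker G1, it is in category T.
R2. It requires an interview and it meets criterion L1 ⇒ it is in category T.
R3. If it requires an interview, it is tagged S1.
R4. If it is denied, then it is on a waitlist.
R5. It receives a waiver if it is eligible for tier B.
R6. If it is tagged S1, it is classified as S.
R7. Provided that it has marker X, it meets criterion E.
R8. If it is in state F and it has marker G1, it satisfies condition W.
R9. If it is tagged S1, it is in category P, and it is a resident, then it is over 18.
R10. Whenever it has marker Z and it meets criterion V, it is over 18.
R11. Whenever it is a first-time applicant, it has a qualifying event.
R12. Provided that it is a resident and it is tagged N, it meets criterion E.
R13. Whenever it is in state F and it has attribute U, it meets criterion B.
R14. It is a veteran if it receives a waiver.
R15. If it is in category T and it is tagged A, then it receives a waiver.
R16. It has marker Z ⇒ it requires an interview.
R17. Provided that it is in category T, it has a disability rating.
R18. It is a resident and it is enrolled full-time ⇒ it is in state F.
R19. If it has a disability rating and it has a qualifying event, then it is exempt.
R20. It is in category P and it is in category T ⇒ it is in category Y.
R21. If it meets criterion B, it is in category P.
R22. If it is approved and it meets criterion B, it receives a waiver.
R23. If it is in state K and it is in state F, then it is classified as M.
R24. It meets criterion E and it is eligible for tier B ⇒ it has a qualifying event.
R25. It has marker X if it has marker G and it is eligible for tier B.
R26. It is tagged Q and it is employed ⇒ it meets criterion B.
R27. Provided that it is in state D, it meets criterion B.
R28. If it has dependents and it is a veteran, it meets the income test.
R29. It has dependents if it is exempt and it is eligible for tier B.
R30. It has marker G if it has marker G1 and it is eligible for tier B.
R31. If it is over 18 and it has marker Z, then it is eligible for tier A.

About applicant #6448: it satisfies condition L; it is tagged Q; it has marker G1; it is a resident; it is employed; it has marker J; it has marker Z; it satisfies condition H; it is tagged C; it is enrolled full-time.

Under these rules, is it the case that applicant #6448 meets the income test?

No

Forward chaining from the given facts derives: requires an interview, is in state F, meets criterion B, is tagged S1, is classified as S, satisfies condition W, is in category P, is over 18, is eligible for tier A, is in category T, has a disability rating, is in category Y.
The only rule concluding "it meets the income test" is R28, which needs "it has dependents"; that is never established.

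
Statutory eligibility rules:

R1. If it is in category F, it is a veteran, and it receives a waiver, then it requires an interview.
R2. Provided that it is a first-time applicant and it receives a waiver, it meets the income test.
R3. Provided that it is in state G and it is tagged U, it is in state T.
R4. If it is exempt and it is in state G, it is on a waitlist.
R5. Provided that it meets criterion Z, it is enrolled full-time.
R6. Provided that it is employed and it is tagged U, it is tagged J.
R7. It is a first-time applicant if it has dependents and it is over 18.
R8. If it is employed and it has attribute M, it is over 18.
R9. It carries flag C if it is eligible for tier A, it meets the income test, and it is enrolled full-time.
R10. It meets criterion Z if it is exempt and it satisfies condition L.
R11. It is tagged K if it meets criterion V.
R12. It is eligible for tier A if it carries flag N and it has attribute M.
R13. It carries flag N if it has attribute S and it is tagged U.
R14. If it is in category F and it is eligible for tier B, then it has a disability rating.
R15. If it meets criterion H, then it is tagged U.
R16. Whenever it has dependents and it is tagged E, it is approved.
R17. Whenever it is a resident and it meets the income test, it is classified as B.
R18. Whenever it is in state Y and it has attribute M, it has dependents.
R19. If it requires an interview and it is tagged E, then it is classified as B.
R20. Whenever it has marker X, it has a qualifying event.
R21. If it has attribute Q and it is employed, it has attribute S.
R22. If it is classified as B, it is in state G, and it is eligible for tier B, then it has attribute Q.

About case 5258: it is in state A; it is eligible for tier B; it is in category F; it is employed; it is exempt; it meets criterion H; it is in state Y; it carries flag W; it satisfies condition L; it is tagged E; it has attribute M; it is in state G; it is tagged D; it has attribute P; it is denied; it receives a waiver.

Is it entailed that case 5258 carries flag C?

No

Forward chaining from the given facts derives: is on a waitlist, is over 18, meets criterion Z, has a disability rating, is tagged U, has dependents, is in state T, is enrolled full-time, is tagged J, is a first-time applicant, is approved, meets the income test.
The only rule concluding "it carries flag C" is R9, which needs "it is eligible for tier A"; that is never established.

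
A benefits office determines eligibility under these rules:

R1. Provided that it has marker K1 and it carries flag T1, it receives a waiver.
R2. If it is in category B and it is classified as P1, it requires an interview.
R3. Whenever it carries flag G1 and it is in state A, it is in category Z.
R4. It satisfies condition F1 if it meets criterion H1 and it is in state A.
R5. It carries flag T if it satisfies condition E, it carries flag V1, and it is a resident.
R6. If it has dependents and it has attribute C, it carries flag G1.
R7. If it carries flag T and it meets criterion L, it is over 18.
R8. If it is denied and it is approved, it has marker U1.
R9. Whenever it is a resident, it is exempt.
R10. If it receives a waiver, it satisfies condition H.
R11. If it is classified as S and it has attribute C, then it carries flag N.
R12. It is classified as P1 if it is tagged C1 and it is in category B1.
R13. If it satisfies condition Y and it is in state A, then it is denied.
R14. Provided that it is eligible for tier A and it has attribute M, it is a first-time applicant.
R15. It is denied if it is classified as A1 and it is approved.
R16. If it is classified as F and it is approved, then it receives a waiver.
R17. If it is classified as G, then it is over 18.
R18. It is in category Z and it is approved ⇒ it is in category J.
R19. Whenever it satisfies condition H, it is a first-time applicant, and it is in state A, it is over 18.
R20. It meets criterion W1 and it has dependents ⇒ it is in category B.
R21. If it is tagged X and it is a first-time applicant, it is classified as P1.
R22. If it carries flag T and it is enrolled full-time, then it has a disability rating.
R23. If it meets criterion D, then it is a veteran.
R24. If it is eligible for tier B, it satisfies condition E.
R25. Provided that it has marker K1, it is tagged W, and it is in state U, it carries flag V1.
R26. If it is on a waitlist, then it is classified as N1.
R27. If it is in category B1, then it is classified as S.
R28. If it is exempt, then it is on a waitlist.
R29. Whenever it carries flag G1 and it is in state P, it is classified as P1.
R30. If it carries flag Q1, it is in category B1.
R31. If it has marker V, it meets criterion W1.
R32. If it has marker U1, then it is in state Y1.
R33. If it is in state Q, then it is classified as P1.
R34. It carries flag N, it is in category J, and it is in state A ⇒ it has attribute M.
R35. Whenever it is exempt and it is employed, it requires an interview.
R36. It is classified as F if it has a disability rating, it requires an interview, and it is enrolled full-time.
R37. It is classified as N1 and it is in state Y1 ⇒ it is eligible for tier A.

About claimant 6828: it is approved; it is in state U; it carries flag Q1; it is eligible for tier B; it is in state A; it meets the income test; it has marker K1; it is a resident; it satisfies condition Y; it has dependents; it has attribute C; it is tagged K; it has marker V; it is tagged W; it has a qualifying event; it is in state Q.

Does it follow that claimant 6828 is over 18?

Forward chaining from the given facts derives: carries flag G1, is exempt, is denied, satisfies condition E, carries flag V1, is on a waitlist, is in category B1, meets criterion W1, is classified as P1, is in category Z, carries flag T, has marker U1, is in category J, is in category B, is classified as N1, is classified as S, is in state Y1, is eligible for tier A, requires an interview, carries flag N, has attribute M, is a first-time applicant.
Rules concluding "it is over 18": R7 needs "it meets criterion L"; R17 needs "it is classified as G"; R19 needs "it satisfies condition H" — none of these are established.

No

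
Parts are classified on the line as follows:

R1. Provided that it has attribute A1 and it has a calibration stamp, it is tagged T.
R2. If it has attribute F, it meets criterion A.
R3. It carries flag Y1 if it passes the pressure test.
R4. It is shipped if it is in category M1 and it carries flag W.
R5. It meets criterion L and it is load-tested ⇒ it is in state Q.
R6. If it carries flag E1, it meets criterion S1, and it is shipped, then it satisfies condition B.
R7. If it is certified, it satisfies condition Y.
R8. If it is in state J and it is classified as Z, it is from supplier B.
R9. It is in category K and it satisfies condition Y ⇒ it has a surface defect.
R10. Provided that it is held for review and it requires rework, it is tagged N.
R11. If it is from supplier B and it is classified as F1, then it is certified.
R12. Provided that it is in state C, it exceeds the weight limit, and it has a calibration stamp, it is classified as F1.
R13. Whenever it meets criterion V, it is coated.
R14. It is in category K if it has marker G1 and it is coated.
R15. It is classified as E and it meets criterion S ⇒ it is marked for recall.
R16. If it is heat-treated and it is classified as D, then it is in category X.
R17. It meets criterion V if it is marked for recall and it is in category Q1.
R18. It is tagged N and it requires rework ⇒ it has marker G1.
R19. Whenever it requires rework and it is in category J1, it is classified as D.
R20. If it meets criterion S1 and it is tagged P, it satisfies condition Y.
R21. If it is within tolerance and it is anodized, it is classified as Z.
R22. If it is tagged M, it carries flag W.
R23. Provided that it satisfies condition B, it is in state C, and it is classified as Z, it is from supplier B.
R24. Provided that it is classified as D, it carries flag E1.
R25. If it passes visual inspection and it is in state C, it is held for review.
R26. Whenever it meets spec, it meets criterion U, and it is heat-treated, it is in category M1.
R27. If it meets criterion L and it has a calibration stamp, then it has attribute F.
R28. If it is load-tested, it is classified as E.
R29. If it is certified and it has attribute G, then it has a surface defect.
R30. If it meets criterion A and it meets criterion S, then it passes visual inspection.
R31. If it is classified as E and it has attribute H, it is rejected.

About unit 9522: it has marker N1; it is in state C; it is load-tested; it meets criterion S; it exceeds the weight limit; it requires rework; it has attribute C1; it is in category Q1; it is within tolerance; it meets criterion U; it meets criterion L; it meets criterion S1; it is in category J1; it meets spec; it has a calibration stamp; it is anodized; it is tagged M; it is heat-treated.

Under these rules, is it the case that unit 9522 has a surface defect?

By R12 (it is in state C, it exceeds the weight limit, it has a calibration stamp): it is classified as F1.
By R19 (it requires rework, it is in category J1): it is classified as D.
By R21 (it is within tolerance, it is anodized): it is classified as Z.
By R22 (it is tagged M): it carries flag W.
By R24 (it is classified as D): it carries flag E1.
By R26 (it meets spec, it meets criterion U, it is heat-treated): it is in category M1.
By R27 (it meets criterion L, it has a calibration stamp): it has attribute F.
By R28 (it is load-tested): it is classified as E.
By R2 (it has attribute F): it meets criterion A.
By R4 (it is in category M1, it carries flag W): it is shipped.
By R6 (it carries flag E1, it meets criterion S1, it is shipped): it satisfies condition B.
By R15 (it is classified as E, it meets criterion S): it is marked for recall.
By R17 (it is marked for recall, it is in category Q1): it meets criterion V.
By R23 (it satisfies condition B, it is in state C, it is classified as Z): it is from supplier B.
By R30 (it meets criterion A, it meets criterion S): it passes visual inspection.
By R11 (it is from supplier B, it is classified as F1): it is certified.
By R13 (it meets criterion V): it is coated.
By R25 (it passes visual inspection, it is in state C): it is held for review.
By R7 (it is certified): it satisfies condition Y.
By R10 (it is held for review, it requires rework): it is tagged N.
By R18 (it is tagged N, it requires rework): it has marker G1.
By R14 (it has marker G1, it is coated): it is in category K.
By R9 (it is in category K, it satisfies condition Y): it has a surface defect.

Yes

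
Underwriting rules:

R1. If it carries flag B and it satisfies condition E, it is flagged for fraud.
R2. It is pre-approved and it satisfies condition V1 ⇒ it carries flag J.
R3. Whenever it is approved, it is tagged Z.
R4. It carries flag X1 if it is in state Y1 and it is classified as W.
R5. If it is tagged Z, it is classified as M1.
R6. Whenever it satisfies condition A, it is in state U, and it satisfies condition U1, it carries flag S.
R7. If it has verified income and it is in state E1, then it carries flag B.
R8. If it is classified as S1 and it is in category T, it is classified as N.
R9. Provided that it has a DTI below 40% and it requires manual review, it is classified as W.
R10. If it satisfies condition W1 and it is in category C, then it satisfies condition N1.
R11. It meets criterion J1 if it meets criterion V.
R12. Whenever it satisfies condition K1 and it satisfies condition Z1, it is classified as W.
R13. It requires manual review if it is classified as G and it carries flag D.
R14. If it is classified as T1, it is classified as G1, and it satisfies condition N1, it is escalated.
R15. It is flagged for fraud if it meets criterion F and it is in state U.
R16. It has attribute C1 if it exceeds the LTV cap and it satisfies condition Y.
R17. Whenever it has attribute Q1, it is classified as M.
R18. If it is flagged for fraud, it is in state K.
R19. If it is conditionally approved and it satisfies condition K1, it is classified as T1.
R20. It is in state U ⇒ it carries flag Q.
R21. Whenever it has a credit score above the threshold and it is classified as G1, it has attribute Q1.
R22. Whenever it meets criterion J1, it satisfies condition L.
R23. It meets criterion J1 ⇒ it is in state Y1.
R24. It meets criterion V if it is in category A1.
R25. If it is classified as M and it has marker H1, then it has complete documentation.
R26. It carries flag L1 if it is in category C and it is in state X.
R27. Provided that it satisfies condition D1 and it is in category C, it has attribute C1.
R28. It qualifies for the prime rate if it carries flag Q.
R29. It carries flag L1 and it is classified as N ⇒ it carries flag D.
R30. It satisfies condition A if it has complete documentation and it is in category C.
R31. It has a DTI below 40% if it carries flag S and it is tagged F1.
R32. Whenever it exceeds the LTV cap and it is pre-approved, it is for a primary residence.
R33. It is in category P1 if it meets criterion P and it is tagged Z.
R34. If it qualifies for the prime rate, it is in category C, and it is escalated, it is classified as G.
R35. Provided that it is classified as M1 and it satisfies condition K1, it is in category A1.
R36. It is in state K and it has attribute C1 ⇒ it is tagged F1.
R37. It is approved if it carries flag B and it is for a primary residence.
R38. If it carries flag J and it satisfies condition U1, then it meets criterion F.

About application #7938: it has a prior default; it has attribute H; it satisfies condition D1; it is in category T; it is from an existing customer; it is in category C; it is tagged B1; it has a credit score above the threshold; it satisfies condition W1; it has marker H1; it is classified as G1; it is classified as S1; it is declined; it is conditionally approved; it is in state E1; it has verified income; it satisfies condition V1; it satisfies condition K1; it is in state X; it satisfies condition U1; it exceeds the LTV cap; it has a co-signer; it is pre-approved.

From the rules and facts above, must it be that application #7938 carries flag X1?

Forward chaining from the given facts derives: carries flag J, carries flag B, is classified as N, satisfies condition N1, is classified as T1, has attribute Q1, carries flag L1, has attribute C1, carries flag D, is for a primary residence, is approved, meets criterion F, is tagged Z, is classified as M1, is escalated, is classified as M, has complete documentation, satisfies condition A, is in category A1, meets criterion V, meets criterion J1, satisfies condition L, is in state Y1.
The only rule concluding "it carries flag X1" is R4, which needs "it is classified as W"; that is never established.

No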